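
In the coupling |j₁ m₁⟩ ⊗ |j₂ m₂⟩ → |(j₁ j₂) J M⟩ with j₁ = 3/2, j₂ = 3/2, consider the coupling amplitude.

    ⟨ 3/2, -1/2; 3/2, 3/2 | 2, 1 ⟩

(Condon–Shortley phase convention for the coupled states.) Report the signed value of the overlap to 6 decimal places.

√[5·1!2!2!/6! · 1!2!3!0!3!1!] = √(2)
  +(−1)^1/∏(1,0,1,2,1,0)! = -1/2  (running -1/2)
⟨..|..⟩ = √(2)·(-1/2) = -0.707107

−√(1/2) = -0.707107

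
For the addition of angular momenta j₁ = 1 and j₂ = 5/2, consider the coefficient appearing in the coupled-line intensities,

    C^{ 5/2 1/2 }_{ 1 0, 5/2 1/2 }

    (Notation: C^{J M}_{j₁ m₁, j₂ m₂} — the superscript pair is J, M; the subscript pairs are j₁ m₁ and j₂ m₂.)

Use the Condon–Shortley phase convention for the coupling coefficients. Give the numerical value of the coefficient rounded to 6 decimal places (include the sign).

-0.169031

triangle: 1!*1!*4!/7! = 24/5040
(j±m)!: 1!*1!*3!*2!*3!*2! = 144
prefactor² = (2J+1)*Δ*N² = 144/35
  k=0: +1/(0!*1!*1!*3!*0!*1!) = 1/6
  k=1: −1/(1!*0!*0!*2!*1!*2!) = -1/4
Σ = -1/12  ⇒  CG² = 144/35*(-1/12)² = 1/35
CG = −√(1/35) = -0.169031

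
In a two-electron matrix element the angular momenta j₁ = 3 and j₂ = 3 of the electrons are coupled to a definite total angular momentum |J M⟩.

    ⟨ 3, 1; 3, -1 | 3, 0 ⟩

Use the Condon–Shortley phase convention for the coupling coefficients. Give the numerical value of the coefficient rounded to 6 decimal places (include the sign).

triangle: 3!·3!·3!/10! = 216/3628800
(j±m)!: 4!·2!·2!·4!·3!·3! = 82944
prefactor² = (2J+1)·Δ·N² = 864/25
  k=0: +1/(0!·3!·2!·2!·1!·1!) = 1/24
  k=1: −1/(1!·2!·1!·1!·2!·2!) = -1/8
  k=2: +1/(2!·1!·0!·0!·3!·3!) = 1/72
Σ = -5/72  ⇒  CG² = 864/25·(-5/72)² = 1/6
CG = −√(1/6) = -0.408248

−√(1/6) ≈ -0.408248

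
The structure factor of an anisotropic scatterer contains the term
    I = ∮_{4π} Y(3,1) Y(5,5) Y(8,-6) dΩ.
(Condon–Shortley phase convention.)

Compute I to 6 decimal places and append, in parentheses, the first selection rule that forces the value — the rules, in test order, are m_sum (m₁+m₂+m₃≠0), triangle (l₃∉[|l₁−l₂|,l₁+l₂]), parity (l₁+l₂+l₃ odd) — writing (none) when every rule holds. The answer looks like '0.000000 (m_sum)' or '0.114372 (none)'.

Checks pass: Σm=0; 16 even; l₃=8∈[2,8].
(2·3+1)(2·5+1)(2·8+1) = 1309
Δ: 0! 6! 10! / 17! → 1/136136
sum: t=0:+1/518400 = 1/518400
3j²(3 5 8; 0 0 0) = Δ·Π!·Σ² = 56/2431  (sign +1)
sum: t=0:+1/174182400 = 1/174182400
3j²(3 5 8; 1 5 -6) = Δ·Π!·Σ² = 1/136  (sign +1)
combine: 4πI² = 1309·56/2431·1/136 = 49/221
take √, sign +1: I = 0.13283024
No selection rule forces the value: the integral is nonzero (none).

0.132830 (none)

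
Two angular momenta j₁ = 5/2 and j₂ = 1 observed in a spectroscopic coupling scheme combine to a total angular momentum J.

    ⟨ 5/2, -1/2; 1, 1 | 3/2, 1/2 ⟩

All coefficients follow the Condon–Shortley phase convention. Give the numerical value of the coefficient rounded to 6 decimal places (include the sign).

+0.447214  (= +√(1/5))

j₁+j₂−J=2  J+j₁−j₂=3  J−j₁+j₂=0  j₁+j₂+J+1=6
(j₁±m₁, j₂±m₂, J±M) = (2,3,2,0,2,1)
P² = 16/5
sum k=2..2:
  [2] +1/4 = 1/4
S = 1/4
C² = P²·S² = 1/5 ; C = +0.447214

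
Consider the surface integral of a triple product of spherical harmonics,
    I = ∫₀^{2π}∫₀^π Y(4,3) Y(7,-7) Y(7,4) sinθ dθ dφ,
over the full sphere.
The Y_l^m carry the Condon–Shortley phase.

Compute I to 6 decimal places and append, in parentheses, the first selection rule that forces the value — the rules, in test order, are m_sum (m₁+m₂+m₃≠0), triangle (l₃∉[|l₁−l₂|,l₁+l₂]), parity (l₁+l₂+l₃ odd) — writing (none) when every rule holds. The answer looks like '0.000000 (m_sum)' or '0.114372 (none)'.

0.102369 (none)

Checks pass: Σm=0; 18 even; l₃=7∈[3,11].
(2·4+1)(2·7+1)(2·7+1) = 2025
Δ: 4! 4! 10! / 19! → 1/58198140
sum: t=0:+1/17418240 t=1:−1/622080 t=2:+1/230400 t=3:−1/622080 t=4:+1/17418240 = 1/806400
3j²(4 7 7; 0 0 0) = Δ·Π!·Σ² = 2268/230945  (sign -1)
sum: t=0:+1/522547200 = 1/522547200
3j²(4 7 7; 3 -7 4) = Δ·Π!·Σ² = 77/11628  (sign -1)
combine: 4πI² = 2025·2268/230945·77/11628 = 178605/1356277
take √, sign +1: I = 0.10236881
No selection rule forces the value: the integral is nonzero (none).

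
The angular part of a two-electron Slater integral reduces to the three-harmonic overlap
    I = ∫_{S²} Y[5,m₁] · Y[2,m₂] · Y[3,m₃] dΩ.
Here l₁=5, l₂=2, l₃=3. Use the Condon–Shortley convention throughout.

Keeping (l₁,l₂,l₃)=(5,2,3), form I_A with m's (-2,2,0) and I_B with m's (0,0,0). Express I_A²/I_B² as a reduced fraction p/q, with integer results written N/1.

Shared (l₁,l₂,l₃)=(5,2,3): N and (l;000)² cancel in I_A²/I_B².
A: Δ = 4!·6!·0!/11! = 1/2310; Racah Σ t=4..4: t=4:+1/864 = 1/864; ⇒ 3j(5 2 3; -2 2 0)² = 1/66, sgn -1
B: Δ = 4!·6!·0!/11! = 1/2310; Racah Σ t=2..2: t=2:+1/144 = 1/144; ⇒ 3j(5 2 3; 0 0 0)² = 10/231, sgn -1
I_A²/I_B² = (1/66)/(10/231) = 7/20

7/20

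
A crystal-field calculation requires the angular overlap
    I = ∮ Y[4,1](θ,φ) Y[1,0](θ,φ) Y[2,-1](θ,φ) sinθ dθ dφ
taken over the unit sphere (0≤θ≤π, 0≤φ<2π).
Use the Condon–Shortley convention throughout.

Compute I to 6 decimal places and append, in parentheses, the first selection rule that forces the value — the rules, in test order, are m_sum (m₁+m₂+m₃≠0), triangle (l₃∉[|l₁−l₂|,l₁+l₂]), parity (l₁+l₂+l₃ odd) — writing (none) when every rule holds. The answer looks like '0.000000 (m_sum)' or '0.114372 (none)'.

triangle: need 3≤l₃≤5, have 2; I=0

0.000000 (triangle)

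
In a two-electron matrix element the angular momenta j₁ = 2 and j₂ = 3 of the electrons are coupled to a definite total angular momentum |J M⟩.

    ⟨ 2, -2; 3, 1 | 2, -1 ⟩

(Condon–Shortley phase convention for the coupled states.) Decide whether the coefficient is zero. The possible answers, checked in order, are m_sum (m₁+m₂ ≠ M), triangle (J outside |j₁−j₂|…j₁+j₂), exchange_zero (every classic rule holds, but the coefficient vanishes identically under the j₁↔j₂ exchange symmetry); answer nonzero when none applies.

nonzero

m-sum: m₁+m₂ = -2+1 = -1, M = -1  ✓
triangle: |j₁−j₂| = 1 ≤ J = 2 ≤ j₁+j₂ = 5  ✓
exchange: j₁≠j₂ or m₁≠m₂ — the exchange symmetry imposes no constraint here
value check: CG = −√(3/14) = -0.462910 ≠ 0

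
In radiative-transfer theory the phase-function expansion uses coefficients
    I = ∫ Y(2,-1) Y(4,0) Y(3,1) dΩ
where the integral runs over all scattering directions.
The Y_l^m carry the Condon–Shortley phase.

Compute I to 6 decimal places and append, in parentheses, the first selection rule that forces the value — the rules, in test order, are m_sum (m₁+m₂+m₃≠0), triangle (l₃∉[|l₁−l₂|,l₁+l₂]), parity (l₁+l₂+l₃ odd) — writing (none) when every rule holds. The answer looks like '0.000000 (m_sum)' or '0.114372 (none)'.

L=9 odd ⇒ parity kills the (l;000) factor ⇒ I = 0

0.000000 (parity)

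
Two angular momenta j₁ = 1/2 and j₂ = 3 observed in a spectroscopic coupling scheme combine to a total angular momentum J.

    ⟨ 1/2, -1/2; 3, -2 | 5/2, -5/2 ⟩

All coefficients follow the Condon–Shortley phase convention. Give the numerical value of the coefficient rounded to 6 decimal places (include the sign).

−√(1/7) = -0.377964

√[6·1!0!5!/7! · 0!1!1!5!0!5!] = √(14400/7)
  +(−1)^1/∏(1,0,0,0,0,5)! = -1/120  (running -1/120)
⟨..|..⟩ = √(14400/7)·(-1/120) = -0.377964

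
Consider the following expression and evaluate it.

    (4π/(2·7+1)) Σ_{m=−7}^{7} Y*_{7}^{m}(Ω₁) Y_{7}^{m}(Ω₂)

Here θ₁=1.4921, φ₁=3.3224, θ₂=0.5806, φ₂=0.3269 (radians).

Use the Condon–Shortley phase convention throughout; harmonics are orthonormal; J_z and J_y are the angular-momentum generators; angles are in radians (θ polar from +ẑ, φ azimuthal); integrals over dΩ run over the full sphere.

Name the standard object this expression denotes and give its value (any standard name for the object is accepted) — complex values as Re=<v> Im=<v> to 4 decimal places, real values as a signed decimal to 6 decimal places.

Legendre polynomial (addition theorem), -0.170455

This sum is the spherical-harmonic addition theorem: it equals the Legendre polynomial P_l(cos γ) of the angle γ between the two directions.
Addition theorem: P_7(cos γ) = (4π/15) Σ_m Y*_{lm}(Ω₁) Y_{lm}(Ω₂), m = −7…7:
  [-7]  conj(Y_{7,-7})(Ω₁) = -0.147003-0.466702i ; Y_{7,-7}(Ω₂) = -0.004912-0.005629i ; Δ = -0.001905+0.003120i
  [-6]  conj(Y_{7,-6})(Ω₁) = +0.067431+0.127662i ; Y_{7,-6}(Ω₂) = -0.016224-0.039402i ; Δ = +0.003936-0.004728i
  [-5]  conj(Y_{7,-5})(Ω₁) = +0.205483+0.261099i ; Y_{7,-5}(Ω₂) = -0.009382-0.147081i ; Δ = +0.036475-0.032672i
  [-4]  conj(Y_{7,-4})(Ω₁) = -0.124720-0.110103i ; Y_{7,-4}(Ω₂) = +0.087992-0.326566i ; Δ = -0.046930+0.031041i
  [-3]  conj(Y_{7,-3})(Ω₁) = -0.243848-0.146974i ; Y_{7,-3}(Ω₂) = +0.271801-0.405858i ; Δ = -0.125929+0.059020i
  [-2]  conj(Y_{7,-2})(Ω₁) = +0.163791+0.061954i ; Y_{7,-2}(Ω₂) = +0.249663-0.191296i ; Δ = +0.052744-0.015865i
  [-1]  conj(Y_{7,-1})(Ω₁) = +0.262108+0.047914i ; Y_{7,-1}(Ω₂) = -0.197980+0.067128i ; Δ = -0.055108+0.008109i
  [+0]  conj(Y_{7,0})(Ω₁) = -0.177577-0.000000i ; Y_{7,0}(Ω₂) = -0.394023+0.000000i ; Δ = +0.069969+0.000000i
  [+1]  conj(Y_{7,1})(Ω₁) = -0.262108+0.047914i ; Y_{7,1}(Ω₂) = +0.197980+0.067128i ; Δ = -0.055108-0.008109i
  [+2]  conj(Y_{7,2})(Ω₁) = +0.163791-0.061954i ; Y_{7,2}(Ω₂) = +0.249663+0.191296i ; Δ = +0.052744+0.015865i
  [+3]  conj(Y_{7,3})(Ω₁) = +0.243848-0.146974i ; Y_{7,3}(Ω₂) = -0.271801-0.405858i ; Δ = -0.125929-0.059020i
  [+4]  conj(Y_{7,4})(Ω₁) = -0.124720+0.110103i ; Y_{7,4}(Ω₂) = +0.087992+0.326566i ; Δ = -0.046930-0.031041i
  [+5]  conj(Y_{7,5})(Ω₁) = -0.205483+0.261099i ; Y_{7,5}(Ω₂) = +0.009382-0.147081i ; Δ = +0.036475+0.032672i
  [+6]  conj(Y_{7,6})(Ω₁) = +0.067431-0.127662i ; Y_{7,6}(Ω₂) = -0.016224+0.039402i ; Δ = +0.003936+0.004728i
  [+7]  conj(Y_{7,7})(Ω₁) = +0.147003-0.466702i ; Y_{7,7}(Ω₂) = +0.004912-0.005629i ; Δ = -0.001905-0.003120i
Accumulated sum -0.203465-0.000000i; after 4π/(2l+1) scaling, -0.170455-0.000000i ⇒ P_7 = -0.170455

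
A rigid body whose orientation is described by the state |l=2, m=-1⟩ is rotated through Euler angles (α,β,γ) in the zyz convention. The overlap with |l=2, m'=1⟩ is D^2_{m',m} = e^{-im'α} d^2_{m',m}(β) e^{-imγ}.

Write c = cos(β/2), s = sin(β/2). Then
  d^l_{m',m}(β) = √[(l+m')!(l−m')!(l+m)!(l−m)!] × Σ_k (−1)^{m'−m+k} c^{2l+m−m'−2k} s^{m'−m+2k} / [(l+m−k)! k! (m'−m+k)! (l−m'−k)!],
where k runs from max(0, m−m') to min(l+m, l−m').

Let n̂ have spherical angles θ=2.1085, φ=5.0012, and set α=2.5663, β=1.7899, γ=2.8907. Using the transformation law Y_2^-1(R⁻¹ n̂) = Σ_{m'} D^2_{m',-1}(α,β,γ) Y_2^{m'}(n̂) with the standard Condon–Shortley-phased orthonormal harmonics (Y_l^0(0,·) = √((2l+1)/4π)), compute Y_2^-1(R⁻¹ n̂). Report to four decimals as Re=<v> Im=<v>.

Re=0.1965 Im=-0.2844

Need the full column D^2_{m',-1} for m'=−2..2 at α=2.5663, β=1.7899, γ=2.8907.
cos(β/2)=0.625558, sin(β/2)=0.780178
d^2_{-2,-1}: single k=1 term ⇒ +0.381967;  D = -0.064365+0.376505i
d^2_{-1,-1}: k∈[0..1] ⇒ +0.153133 -0.714568 = -0.561434;  D = -0.380476+0.412852i
d^2_{0,-1}: k∈[0..1] ⇒ -0.467812 +0.727652 = +0.259840;  D = -0.251705+0.064510i
d^2_{1,-1}: k∈[0..1] ⇒ +0.714568 -0.370488 = +0.344079;  D = +0.326133+0.109672i
d^2_{2,-1}: single k=0 term ⇒ -0.594126;  D = +0.369457+0.465281i
Y_2^{m'}(θ=2.1085,φ=5.0012) and Σ D·Y over m':
  (-0.0644+0.3765i)·(-0.2387+0.1556i)  (-0.3805+0.4129i)·(-0.0968-0.3258i)  (-0.2517+0.0645i)·(-0.0672+0.0000i)  (+0.3261+0.1097i)·(+0.0968-0.3258i)  (+0.3695+0.4653i)·(-0.2387-0.1556i)
Y_2^-1(R⁻¹ n̂) = +0.196507-0.284427i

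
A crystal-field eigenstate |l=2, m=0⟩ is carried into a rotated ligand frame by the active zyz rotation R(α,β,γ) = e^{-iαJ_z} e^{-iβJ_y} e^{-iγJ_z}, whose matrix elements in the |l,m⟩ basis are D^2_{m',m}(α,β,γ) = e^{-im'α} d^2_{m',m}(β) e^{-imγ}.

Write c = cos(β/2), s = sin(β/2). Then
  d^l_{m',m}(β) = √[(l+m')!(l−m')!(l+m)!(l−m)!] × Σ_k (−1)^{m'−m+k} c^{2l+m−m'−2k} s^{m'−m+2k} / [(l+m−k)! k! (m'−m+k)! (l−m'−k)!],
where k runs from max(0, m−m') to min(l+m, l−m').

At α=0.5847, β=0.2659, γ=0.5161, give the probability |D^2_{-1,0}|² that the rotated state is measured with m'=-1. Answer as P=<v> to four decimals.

D^2_{-1,0}(0.5847,0.2659,0.5161) = e^{-i·-1·0.5847}·d^2_{-1,0}(0.2659)·e^{-i·0·0.5161}. Compute d first:
Half-angle: c=0.991175, s=0.132559. N=√(1·6·2·2)=4.898979
k∈{1,2} keeps every argument non-negative
  k=1: (−1)^0·4.8990/(2)·0.9912^3·0.1326^1 = +0.316180
  k=2: (−1)^1·4.8990/(2)·0.9912^1·0.1326^3 = -0.005655
d^2_{-1,0}(0.2659) = +0.316180 -0.005655 = +0.310525
|D^2_{-1,0}|² = |d^2_{-1,0}(β)|² = (+0.310525)² = 0.096426 (the z-rotation phases have unit modulus)

P=0.0964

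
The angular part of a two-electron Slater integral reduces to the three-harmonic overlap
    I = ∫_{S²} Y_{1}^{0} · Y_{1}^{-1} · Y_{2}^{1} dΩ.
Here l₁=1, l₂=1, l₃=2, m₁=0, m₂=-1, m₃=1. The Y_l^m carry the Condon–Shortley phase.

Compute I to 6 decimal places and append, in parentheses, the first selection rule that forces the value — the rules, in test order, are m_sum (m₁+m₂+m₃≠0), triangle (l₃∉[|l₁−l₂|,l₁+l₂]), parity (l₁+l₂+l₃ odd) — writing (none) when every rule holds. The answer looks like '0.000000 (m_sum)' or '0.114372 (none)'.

-0.218510 (none)

Checks pass: Σm=0; 4 even; l₃=2∈[0,2].
(2·1+1)(2·1+1)(2·2+1) = 45
Δ: 0! 2! 2! / 5! → 1/30
sum: t=0:+1/1 = 1/1
3j²(1 1 2; 0 0 0) = Δ·Π!·Σ² = 2/15  (sign +1)
sum: t=0:+1/2 = 1/2
3j²(1 1 2; 0 -1 1) = Δ·Π!·Σ² = 1/10  (sign -1)
combine: 4πI² = 45·2/15·1/10 = 3/5
take √, sign -1: I = -0.21850969
No selection rule forces the value: the integral is nonzero (none).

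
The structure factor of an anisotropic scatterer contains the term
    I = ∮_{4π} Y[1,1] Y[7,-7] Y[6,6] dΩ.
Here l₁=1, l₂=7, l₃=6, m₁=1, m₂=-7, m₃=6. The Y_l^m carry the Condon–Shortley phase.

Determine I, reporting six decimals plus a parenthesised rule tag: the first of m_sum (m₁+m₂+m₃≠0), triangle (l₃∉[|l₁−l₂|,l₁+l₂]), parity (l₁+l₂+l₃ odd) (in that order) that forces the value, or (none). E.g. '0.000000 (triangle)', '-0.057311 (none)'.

Checks pass: Σm=0; 14 even; l₃=6∈[6,8].
(2·1+1)(2·7+1)(2·6+1) = 585
Δ: 2! 0! 12! / 15! → 1/1365
sum: t=1:−1/518400 = -1/518400
3j²(1 7 6; 0 0 0) = Δ·Π!·Σ² = 7/195  (sign -1)
sum: t=0:+1/958003200 = 1/958003200
3j²(1 7 6; 1 -7 6) = Δ·Π!·Σ² = 1/15  (sign +1)
combine: 4πI² = 585·7/195·1/15 = 7/5
take √, sign -1: I = -0.33377906
No selection rule forces the value: the integral is nonzero (none).

-0.333779 (none)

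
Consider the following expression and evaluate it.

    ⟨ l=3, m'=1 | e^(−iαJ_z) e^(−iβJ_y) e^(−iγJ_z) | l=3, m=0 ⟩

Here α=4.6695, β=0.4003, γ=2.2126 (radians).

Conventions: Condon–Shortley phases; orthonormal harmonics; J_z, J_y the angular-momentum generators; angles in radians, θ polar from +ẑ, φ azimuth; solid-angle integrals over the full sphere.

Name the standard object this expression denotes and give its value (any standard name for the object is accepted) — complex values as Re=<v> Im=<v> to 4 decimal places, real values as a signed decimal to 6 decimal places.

Wigner D-matrix element, Re=0.0234 Im=-0.5463

This is a Wigner D-matrix element — the rotation-matrix element ⟨l m'| R(α,β,γ) |l m⟩ in the angular-momentum basis.
Split into d^3_{1,0}(β=0.4003) × two z-phases.
c=cos(0.400300/2)=0.980037, s=sin(0.400300/2)=0.198816; N=√[24·2·6·6]=41.569219
The bounds max(0,m−m')=0 and min(l+m,l−m')=2 give 3 terms
  k=0: (−1)^1·41.5692/(12)·0.9800^5·0.1988^1 = -0.622665
  k=1: (−1)^2·41.5692/(4)·0.9800^3·0.1988^3 = +0.076877
  k=2: (−1)^3·41.5692/(12)·0.9800^1·0.1988^5 = -0.001055
d^3_{1,0}(0.4003) = -0.622665 +0.076877 -0.001055 = -0.546843
D = (-0.042876+0.999080i)·(-0.546843)·(+1.000000+0.000000i) = +0.023446-0.546340i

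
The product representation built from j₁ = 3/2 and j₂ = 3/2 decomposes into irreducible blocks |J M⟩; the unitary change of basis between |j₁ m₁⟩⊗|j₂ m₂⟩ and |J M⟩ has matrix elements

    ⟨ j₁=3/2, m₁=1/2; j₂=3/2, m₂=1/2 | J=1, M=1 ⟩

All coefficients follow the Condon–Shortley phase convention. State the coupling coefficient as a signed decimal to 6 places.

-0.632456

j₁+j₂−J=2  J+j₁−j₂=1  J−j₁+j₂=1  j₁+j₂+J+1=5
(j₁±m₁, j₂±m₂, J±M) = (2,1,2,1,2,0)
P² = 2/5
sum k=1..1:
  [1] −1/1 = -1
S = -1
C² = P²·S² = 2/5 ; C = -0.632456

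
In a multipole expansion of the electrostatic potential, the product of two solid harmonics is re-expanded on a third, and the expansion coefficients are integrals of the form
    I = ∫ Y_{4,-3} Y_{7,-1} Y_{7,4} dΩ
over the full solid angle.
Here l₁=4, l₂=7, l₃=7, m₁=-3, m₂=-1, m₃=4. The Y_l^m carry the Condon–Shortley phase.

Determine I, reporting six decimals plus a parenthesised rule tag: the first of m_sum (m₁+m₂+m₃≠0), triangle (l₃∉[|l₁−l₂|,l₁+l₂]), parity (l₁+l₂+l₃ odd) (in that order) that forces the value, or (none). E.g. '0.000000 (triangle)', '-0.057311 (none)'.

m-sum 0 ✓  L=18 even ✓  3≤7≤11 ✓
Π(2lᵢ+1) = 9×15×15 = 2025
triangle coeff Δ(4,7,7) = 1/58198140
Σ_t [0,4]: t=0:+1/17418240 t=1:−1/622080 t=2:+1/230400 t=3:−1/622080 t=4:+1/17418240 = 1/806400
(3j)²=2268/230945 [(4 7 7; 0 0 0)], sign=-1
Σ_t [3,4]: t=3:−1/4354560 t=4:+1/11612160 = -1/6967296
(3j)²=625/50388 [(4 7 7; -3 -1 4)], sign=+1
⇒ 4πI² = 47840625/193947611
I = (-1)√(47840625/193947611/(4π)) = -0.14010424
No selection rule forces the value: the integral is nonzero (none).

-0.140104 (none)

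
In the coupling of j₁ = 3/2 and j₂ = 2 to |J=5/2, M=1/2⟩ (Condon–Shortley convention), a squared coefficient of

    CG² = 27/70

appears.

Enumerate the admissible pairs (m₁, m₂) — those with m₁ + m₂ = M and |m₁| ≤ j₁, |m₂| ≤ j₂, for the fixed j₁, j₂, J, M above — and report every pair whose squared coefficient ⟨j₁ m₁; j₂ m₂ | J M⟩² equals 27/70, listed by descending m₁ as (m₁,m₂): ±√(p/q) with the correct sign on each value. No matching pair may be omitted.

(3/2,-1): +√(27/70)

Admissible pairs with m₁+m₂ = M = 1/2: (-3/2,2), (-1/2,1), (1/2,0), (3/2,-1)
  (m₁,m₂)=(3/2,-1): CG² = 27/70, CG = +√(27/70)   ← matches the target
  (m₁,m₂)=(1/2,0): CG² = 3/35, CG = +√(3/35)
  (m₁,m₂)=(-1/2,1): CG² = 5/14, CG = −√(5/14)
  (m₁,m₂)=(-3/2,2): CG² = 6/35, CG = −√(6/35)
Pairs with CG² = 27/70: (3/2,-1): +√(27/70)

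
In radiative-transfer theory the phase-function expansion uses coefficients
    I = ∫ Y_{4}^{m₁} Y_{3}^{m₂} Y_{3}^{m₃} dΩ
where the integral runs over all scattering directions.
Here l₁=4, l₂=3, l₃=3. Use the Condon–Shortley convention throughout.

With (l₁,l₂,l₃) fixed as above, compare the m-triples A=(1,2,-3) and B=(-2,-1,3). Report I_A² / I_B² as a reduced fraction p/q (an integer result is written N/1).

5/9

l's match ⇒ only the (l;m) 3-j factors differ between A and B.
A: triangle coeff Δ(4,3,3) = 1/34650; Σ_t [3,3]: t=3:−1/288 = -1/288; (3j)²=5/231 [(4 3 3; 1 2 -3)], sign=-1
B: triangle coeff Δ(4,3,3) = 1/34650; Σ_t [2,2]: t=2:+1/192 = 1/192; (3j)²=3/77 [(4 3 3; -2 -1 3)], sign=+1
I_A²/I_B² = (5/231)/(3/77) = 5/9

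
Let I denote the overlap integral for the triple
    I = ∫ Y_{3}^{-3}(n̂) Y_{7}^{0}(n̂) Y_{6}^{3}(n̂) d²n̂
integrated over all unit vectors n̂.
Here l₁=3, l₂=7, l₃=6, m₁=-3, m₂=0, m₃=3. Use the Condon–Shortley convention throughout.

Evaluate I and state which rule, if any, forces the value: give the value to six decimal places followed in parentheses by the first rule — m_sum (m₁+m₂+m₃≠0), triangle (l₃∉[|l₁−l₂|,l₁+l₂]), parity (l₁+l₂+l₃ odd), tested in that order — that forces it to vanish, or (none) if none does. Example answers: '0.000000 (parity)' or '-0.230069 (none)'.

-0.117879 (none)

Checks pass: Σm=0; 16 even; l₃=6∈[4,10].
(2·3+1)(2·7+1)(2·6+1) = 1365
Δ: 4! 2! 10! / 17! → 1/2042040
sum: t=1:−1/207360 t=2:+1/57600 t=3:−1/207360 = 1/129600
3j²(3 7 6; 0 0 0) = Δ·Π!·Σ² = 168/12155  (sign +1)
sum: t=4:+1/1451520 = 1/1451520
3j²(3 7 6; -3 0 3) = Δ·Π!·Σ² = 45/4862  (sign -1)
combine: 4πI² = 1365·168/12155·45/4862 = 79380/454597
take √, sign -1: I = -0.11787924
No selection rule forces the value: the integral is nonzero (none).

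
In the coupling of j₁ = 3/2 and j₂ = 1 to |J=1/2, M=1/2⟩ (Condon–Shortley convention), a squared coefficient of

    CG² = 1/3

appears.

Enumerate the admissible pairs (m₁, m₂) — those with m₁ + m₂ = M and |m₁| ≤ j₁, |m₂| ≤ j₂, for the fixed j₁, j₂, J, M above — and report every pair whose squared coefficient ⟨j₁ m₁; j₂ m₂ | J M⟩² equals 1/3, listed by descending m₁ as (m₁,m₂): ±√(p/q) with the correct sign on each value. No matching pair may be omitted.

Admissible pairs with m₁+m₂ = M = 1/2: (-1/2,1), (1/2,0), (3/2,-1)
  (m₁,m₂)=(3/2,-1): CG² = 1/2, CG = +√(1/2)
  (m₁,m₂)=(1/2,0): CG² = 1/3, CG = −√(1/3)   ← matches the target
  (m₁,m₂)=(-1/2,1): CG² = 1/6, CG = +√(1/6)
Pairs with CG² = 1/3: (1/2,0): −√(1/3)

(1/2,0): −√(1/3)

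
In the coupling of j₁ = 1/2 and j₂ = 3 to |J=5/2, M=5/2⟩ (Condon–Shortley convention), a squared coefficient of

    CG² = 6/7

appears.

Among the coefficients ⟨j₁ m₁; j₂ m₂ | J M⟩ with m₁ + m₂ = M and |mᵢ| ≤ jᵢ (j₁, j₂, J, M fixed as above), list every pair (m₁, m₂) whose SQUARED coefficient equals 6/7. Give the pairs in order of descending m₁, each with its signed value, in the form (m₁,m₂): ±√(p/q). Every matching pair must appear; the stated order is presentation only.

Admissible pairs with m₁+m₂ = M = 5/2: (-1/2,3), (1/2,2)
  (m₁,m₂)=(1/2,2): CG² = 1/7, CG = +√(1/7)
  (m₁,m₂)=(-1/2,3): CG² = 6/7, CG = −√(6/7)   ← matches the target
Pairs with CG² = 6/7: (-1/2,3): −√(6/7)

(-1/2,3): −√(6/7)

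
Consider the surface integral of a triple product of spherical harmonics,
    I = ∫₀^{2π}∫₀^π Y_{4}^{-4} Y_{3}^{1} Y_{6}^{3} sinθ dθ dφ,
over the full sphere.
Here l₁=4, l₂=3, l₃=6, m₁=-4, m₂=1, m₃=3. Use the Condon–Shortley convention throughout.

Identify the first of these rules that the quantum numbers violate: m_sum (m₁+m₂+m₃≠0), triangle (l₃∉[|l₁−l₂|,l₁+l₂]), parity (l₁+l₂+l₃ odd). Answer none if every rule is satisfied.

parity

Σmᵢ = 0  ✓
l₃∈[|l₁−l₂|,l₁+l₂]=[1,7], have l₃=6  ✓
Σlᵢ = 13 ⇒ odd  ✗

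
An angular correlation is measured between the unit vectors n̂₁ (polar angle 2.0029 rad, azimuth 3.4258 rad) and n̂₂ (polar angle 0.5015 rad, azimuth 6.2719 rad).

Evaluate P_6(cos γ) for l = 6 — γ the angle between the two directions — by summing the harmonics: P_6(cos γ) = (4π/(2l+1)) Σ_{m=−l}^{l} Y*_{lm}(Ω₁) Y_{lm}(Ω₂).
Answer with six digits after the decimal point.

-0.365832

Addition theorem: P_6(cos γ) = (4π/13) Σ_m Y*_{lm}(Ω₁) Y_{lm}(Ω₂), m = −6…6:
  m=-6: (-0.03631 + 0.26844j) × (0.00595 + 0.00040j) = -0.00032 + 0.00158j  (running Σ = -0.00032 + 0.00158j)
  m=-5: (0.06457 + 0.42791j) × (0.03762 + 0.00212j) = 0.00152 + 0.01623j  (running Σ = 0.00120 + 0.01782j)
  m=-4: (0.09479 + 0.20453j) × (0.14198 + 0.00641j) = 0.01215 + 0.02965j  (running Σ = 0.01334 + 0.04746j)
  m=-3: (-0.14394 - 0.16472j) × (0.34616 + 0.01172j) = -0.04789 - 0.05870j  (running Σ = -0.03455 - 0.01124j)
  m=-2: (-0.25844 - 0.16508j) × (0.50188 + 0.01133j) = -0.12784 - 0.08578j  (running Σ = -0.16239 - 0.09702j)
  m=-1: (0.11334 + 0.03311j) × (0.25051 + 0.00283j) = 0.02830 + 0.00861j  (running Σ = -0.13409 - 0.08840j)
  m=0: (0.31608 + 0.00000j) × (-0.34889 + 0.00000j) = -0.11028 + 0.00000j  (running Σ = -0.24437 - 0.08840j)
  m=1: (-0.11334 + 0.03311j) × (-0.25051 + 0.00283j) = 0.02830 - 0.00861j  (running Σ = -0.21607 - 0.09702j)
  m=2: (-0.25844 + 0.16508j) × (0.50188 - 0.01133j) = -0.12784 + 0.08578j  (running Σ = -0.34390 - 0.01124j)
  m=3: (0.14394 - 0.16472j) × (-0.34616 + 0.01172j) = -0.04789 + 0.05870j  (running Σ = -0.39180 + 0.04746j)
  m=4: (0.09479 - 0.20453j) × (0.14198 - 0.00641j) = 0.01215 - 0.02965j  (running Σ = -0.37965 + 0.01782j)
  m=5: (-0.06457 + 0.42791j) × (-0.03762 + 0.00212j) = 0.00152 - 0.01623j  (running Σ = -0.37813 + 0.00158j)
  m=6: (-0.03631 - 0.26844j) × (0.00595 - 0.00040j) = -0.00032 - 0.00158j  (running Σ = -0.37846 + 0.00000j)
Σ over m = -0.37846 + 0.00000j; ×(4π/13) → -0.36583 + 0.00000j. Real part: -0.365832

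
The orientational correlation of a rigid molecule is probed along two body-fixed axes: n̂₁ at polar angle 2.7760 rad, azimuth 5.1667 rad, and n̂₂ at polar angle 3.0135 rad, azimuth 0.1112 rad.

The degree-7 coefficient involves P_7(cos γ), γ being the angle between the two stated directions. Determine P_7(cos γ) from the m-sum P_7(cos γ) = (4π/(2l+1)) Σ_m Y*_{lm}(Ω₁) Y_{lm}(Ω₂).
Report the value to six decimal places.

Term-by-term m-sum for l=7 (normalisation 4π/15 = 0.837758):
  term(m=-7) = (-0.000000, -0.000000)   from Y*(Ω₁)=(0.000014, -0.000373), Y(Ω₂)=(0.000000, -0.000000)
  term(m=-6) = (0.000000, -0.000000)   from Y*(Ω₁)=(-0.003337, 0.001473), Y(Ω₂)=(-0.000006, 0.000005)
  term(m=-5) = (0.000003, 0.000000)   from Y*(Ω₁)=(0.016933, 0.014284), Y(Ω₂)=(0.000125, -0.000078)
  term(m=-4) = (0.000035, 0.000174)   from Y*(Ω₁)=(0.022774, -0.090531), Y(Ω₂)=(-0.001712, 0.000816)
  term(m=-3) = (-0.004141, 0.002490)   from Y*(Ω₁)=(-0.268174, 0.056561), Y(Ω₂)=(0.016658, -0.005773)
  term(m=-2) = (-0.046006, -0.037679)   from Y*(Ω₁)=(0.319681, 0.410061), Y(Ω₂)=(-0.111553, 0.025227)
  term(m=-1) = (0.074626, -0.208896)   from Y*(Ω₁)=(0.208723, -0.427376), Y(Ω₂)=(0.463510, -0.051756)
  term(m=+0) = (-0.152713, 0.000000)   from Y*(Ω₁)=(0.178513, -0.000000), Y(Ω₂)=(-0.855472, 0.000000)
  term(m=+1) = (0.074626, 0.208896)   from Y*(Ω₁)=(-0.208723, -0.427376), Y(Ω₂)=(-0.463510, -0.051756)
  term(m=+2) = (-0.046006, 0.037679)   from Y*(Ω₁)=(0.319681, -0.410061), Y(Ω₂)=(-0.111553, -0.025227)
  term(m=+3) = (-0.004141, -0.002490)   from Y*(Ω₁)=(0.268174, 0.056561), Y(Ω₂)=(-0.016658, -0.005773)
  term(m=+4) = (0.000035, -0.000174)   from Y*(Ω₁)=(0.022774, 0.090531), Y(Ω₂)=(-0.001712, -0.000816)
  term(m=+5) = (0.000003, -0.000000)   from Y*(Ω₁)=(-0.016933, 0.014284), Y(Ω₂)=(-0.000125, -0.000078)
  term(m=+6) = (0.000000, 0.000000)   from Y*(Ω₁)=(-0.003337, -0.001473), Y(Ω₂)=(-0.000006, -0.000005)
  term(m=+7) = (-0.000000, 0.000000)   from Y*(Ω₁)=(-0.000014, -0.000373), Y(Ω₂)=(-0.000000, -0.000000)
Total Σ_m = (-0.103678, 0.000000). Multiply by 0.837758: (-0.086857, 0.000000). P_7(cos γ) = -0.086857

-0.086857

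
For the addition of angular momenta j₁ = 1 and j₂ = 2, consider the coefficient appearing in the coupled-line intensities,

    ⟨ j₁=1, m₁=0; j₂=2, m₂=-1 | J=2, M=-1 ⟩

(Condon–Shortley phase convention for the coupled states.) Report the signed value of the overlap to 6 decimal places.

j₁+j₂−J=1  J+j₁−j₂=1  J−j₁+j₂=3  j₁+j₂+J+1=6
(j₁±m₁, j₂±m₂, J±M) = (1,1,1,3,1,3)
P² = 3/2
sum k=0..1:
  [0] +1/2 = 1/2
  [1] −1/6 = -1/6
S = 1/3
C² = P²·S² = 1/6 ; C = +0.408248

+0.408248  (= +√(1/6))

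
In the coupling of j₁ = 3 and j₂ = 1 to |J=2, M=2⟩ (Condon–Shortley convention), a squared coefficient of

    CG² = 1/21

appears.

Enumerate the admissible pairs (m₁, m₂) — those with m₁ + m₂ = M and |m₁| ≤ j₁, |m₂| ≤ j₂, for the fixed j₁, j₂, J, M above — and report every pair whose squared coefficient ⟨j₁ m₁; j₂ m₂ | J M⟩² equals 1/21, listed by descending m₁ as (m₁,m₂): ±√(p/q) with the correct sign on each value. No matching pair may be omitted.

Admissible pairs with m₁+m₂ = M = 2: (1,1), (2,0), (3,-1)
  (m₁,m₂)=(3,-1): CG² = 5/7, CG = +√(5/7)
  (m₁,m₂)=(2,0): CG² = 5/21, CG = −√(5/21)
  (m₁,m₂)=(1,1): CG² = 1/21, CG = +√(1/21)   ← matches the target
Pairs with CG² = 1/21: (1,1): +√(1/21)

(1,1): +√(1/21)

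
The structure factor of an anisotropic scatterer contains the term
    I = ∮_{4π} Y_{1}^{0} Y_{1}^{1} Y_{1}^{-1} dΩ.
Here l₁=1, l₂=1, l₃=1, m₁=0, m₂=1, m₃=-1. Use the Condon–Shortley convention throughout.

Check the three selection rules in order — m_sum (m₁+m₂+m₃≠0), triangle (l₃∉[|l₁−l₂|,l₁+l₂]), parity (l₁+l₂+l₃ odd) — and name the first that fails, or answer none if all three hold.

parity

m₁+m₂+m₃ = 0 + 1 − 1 = 0  ✓
triangle: |1−1|=0 ≤ l₃=1 ≤ 1+1=2  ✓
parity: l₁+l₂+l₃ = 3 is odd  ✗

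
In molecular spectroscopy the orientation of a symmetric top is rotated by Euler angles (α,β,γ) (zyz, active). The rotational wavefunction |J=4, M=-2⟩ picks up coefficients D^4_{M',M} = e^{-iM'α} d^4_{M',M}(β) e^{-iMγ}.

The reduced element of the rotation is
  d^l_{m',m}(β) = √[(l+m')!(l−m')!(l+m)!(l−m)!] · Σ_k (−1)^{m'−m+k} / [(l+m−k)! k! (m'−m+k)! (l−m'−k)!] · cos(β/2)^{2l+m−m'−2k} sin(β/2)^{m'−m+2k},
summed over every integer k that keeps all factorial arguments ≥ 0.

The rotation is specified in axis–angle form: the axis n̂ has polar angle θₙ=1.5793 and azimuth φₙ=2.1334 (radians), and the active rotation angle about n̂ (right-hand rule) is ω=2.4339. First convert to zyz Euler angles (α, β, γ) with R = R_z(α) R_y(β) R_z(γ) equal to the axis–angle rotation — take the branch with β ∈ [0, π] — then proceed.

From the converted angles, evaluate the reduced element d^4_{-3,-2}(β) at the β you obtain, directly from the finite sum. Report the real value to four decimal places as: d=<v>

d=-0.0442

Axis–angle → zyz. n̂ = (sinθₙcosφₙ, sinθₙsinφₙ, cosθₙ) = (-0.533371, +0.845839, -0.008504), ω = 2.4339.
R = I cosω + sinω [n̂]ₓ + (1−cosω) n̂n̂ᵀ gives
  R = [-0.259209, -0.788427, +0.557847; -0.799483, +0.499218, +0.334077; -0.541883, -0.359393, -0.759737]
β = atan2(√(R₁₃²+R₂₃²), R₃₃) = 2.433704; α = atan2(R₂₃, R₁₃) mod 2π = 0.539587; γ = atan2(R₃₂, −R₃₁) mod 2π = 5.697565
d^4_{-3,-2}(β=2.4337) via the finite sum:
With c≡cos(β/2)=0.346600 and s≡sin(β/2)=0.938013, N=[1·5040·2·720]^{1/2}=2693.993318
Admissible k: 1..2 (factorial args all ≥0)
  k=1: (−1)^0·2693.9933/(720)·0.3466^7·0.9380^1 = +0.002109
  k=2: (−1)^1·2693.9933/(240)·0.3466^5·0.9380^3 = -0.046340
d^4_{-3,-2}(2.4337) = +0.002109 -0.046340 = -0.044231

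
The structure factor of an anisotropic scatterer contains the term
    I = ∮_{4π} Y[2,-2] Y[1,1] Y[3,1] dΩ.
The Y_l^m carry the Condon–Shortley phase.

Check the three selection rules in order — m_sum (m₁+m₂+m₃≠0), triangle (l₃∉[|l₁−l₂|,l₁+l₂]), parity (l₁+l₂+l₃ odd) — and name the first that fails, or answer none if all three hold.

none

m₁+m₂+m₃ = -2 + 1 + 1 = 0  ✓
triangle: |2−1|=1 ≤ l₃=3 ≤ 2+1=3  ✓
parity: l₁+l₂+l₃ = 6 is even  ✓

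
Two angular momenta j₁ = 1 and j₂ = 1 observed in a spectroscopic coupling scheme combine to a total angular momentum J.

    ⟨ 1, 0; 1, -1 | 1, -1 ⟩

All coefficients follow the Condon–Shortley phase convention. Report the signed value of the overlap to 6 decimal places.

triangle: 1!·1!·1!/4! = 1/24
(j±m)!: 1!·1!·0!·2!·0!·2! = 4
prefactor² = (2J+1)·Δ·N² = 1/2
  k=0: +1/(0!·1!·1!·0!·0!·1!) = 1
Σ = 1  ⇒  CG² = 1/2·1² = 1/2
CG = +√(1/2) = +0.707107

+√(1/2) = +0.707107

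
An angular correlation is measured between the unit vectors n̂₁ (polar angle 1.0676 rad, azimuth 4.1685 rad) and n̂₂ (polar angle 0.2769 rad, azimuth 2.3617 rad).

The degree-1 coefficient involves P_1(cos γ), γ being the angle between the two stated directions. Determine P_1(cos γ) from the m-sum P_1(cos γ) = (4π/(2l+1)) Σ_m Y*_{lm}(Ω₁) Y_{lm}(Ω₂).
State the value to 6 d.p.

0.407862

Expand P_1 via completeness: Σ_{m} conj(Y_{1,m}) at Ω₁ times Y_{1,m} at Ω₂ —
  term(m=-1) = (-0.006684, 0.027794)   from Y*(Ω₁)=(-0.156621, -0.258994), Y(Ω₂)=(-0.067153, -0.066417)
  term(m=+0) = (0.110738, 0.000000)   from Y*(Ω₁)=(0.235618, -0.000000), Y(Ω₂)=(0.469990, 0.000000)
  term(m=+1) = (-0.006684, -0.027794)   from Y*(Ω₁)=(0.156621, -0.258994), Y(Ω₂)=(0.067153, -0.066417)
Total Σ_m = (0.097370, 0.000000). Multiply by 4.188790: (0.407862, 0.000000). P_1(cos γ) = 0.407862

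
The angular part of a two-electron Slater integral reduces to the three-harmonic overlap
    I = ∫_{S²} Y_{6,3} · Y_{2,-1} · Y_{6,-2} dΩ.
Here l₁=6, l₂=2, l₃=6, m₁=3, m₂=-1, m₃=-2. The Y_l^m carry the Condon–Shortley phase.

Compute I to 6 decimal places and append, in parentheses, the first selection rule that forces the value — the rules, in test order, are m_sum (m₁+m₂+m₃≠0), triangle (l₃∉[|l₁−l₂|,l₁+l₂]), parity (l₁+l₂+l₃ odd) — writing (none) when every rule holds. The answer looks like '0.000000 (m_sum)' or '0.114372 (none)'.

-0.140463 (none)

m-sum 0 ✓  L=14 even ✓  4≤6≤8 ✓
Π(2lᵢ+1) = 13×5×13 = 845
triangle coeff Δ(6,2,6) = 1/90090
Σ_t [0,2]: t=0:+1/69120 t=1:−1/14400 t=2:+1/69120 = -7/172800
(3j)²=14/715 [(6 2 6; 0 0 0)], sign=-1
Σ_t [0,1]: t=0:+1/60480 t=1:−1/161280 = 1/96768
(3j)²=15/1001 [(6 2 6; 3 -1 -2)], sign=+1
⇒ 4πI² = 30/121
I = (-1)√(30/121/(4π)) = -0.14046335
No selection rule forces the value: the integral is nonzero (none).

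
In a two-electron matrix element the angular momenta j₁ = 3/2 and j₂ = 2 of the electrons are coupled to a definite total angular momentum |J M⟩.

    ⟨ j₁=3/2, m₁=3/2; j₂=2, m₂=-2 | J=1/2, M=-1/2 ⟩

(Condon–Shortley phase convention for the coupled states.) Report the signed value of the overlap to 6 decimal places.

+0.632456

j₁+j₂−J=3  J+j₁−j₂=0  J−j₁+j₂=1  j₁+j₂+J+1=5
(j₁±m₁, j₂±m₂, J±M) = (3,0,0,4,0,1)
P² = 72/5
sum k=0..0:
  [0] +1/6 = 1/6
S = 1/6
C² = P²·S² = 2/5 ; C = +0.632456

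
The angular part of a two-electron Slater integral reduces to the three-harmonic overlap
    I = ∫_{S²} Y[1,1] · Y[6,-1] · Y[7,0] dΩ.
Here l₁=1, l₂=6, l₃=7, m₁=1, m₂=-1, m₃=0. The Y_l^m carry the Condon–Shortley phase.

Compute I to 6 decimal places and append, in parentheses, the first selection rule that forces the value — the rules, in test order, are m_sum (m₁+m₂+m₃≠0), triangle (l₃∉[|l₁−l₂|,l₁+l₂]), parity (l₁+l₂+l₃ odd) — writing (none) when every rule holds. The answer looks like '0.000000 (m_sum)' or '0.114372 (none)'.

0.160342 (none)

m-sum 0 ✓  L=14 even ✓  5≤7≤7 ✓
Π(2lᵢ+1) = 3×13×15 = 585
triangle coeff Δ(1,6,7) = 1/1365
Σ_t [0,0]: t=0:+1/518400 = 1/518400
(3j)²=7/195 [(1 6 7; 0 0 0)], sign=-1
Σ_t [0,0]: t=0:+1/1209600 = 1/1209600
(3j)²=1/65 [(1 6 7; 1 -1 0)], sign=-1
⇒ 4πI² = 21/65
I = (+1)√(21/65/(4π)) = 0.16034227
No selection rule forces the value: the integral is nonzero (none).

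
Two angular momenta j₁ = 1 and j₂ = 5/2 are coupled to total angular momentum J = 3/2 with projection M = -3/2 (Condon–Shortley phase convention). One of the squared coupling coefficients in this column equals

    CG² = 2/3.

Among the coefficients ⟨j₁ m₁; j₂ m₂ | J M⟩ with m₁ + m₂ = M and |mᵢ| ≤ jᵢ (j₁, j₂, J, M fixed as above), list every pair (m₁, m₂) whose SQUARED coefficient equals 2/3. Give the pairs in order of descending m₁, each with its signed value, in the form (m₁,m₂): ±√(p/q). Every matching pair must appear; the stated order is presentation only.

Admissible pairs with m₁+m₂ = M = -3/2: (-1,-1/2), (0,-3/2), (1,-5/2)
  (m₁,m₂)=(1,-5/2): CG² = 2/3, CG = +√(2/3)   ← matches the target
  (m₁,m₂)=(0,-3/2): CG² = 4/15, CG = −√(4/15)
  (m₁,m₂)=(-1,-1/2): CG² = 1/15, CG = +√(1/15)
Pairs with CG² = 2/3: (1,-5/2): +√(2/3)

(1,-5/2): +√(2/3)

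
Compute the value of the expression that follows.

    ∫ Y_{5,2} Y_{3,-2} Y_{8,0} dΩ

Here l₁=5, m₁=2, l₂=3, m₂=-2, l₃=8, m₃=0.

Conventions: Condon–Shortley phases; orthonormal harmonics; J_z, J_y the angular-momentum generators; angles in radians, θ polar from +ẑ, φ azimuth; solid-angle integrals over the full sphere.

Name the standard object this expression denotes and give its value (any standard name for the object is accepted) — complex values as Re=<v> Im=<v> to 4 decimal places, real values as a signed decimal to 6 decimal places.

This is a Gaunt coefficient — the integral of a triple product of spherical harmonics over the sphere.
Rules hold: Σm=0, L=16 even, 2≤8≤8.
N = 11·7·17 = 1309
Δ = 0!·10!·6!/17! = 1/136136
Racah Σ t=0..0: t=0:+1/518400 = 1/518400
⇒ 3j(5 3 8; 0 0 0)² = 56/2431, sgn +1
Racah Σ t=0..0: t=0:+1/3628800 = 1/3628800
⇒ 3j(5 3 8; 2 -2 0)² = 8/2431, sgn +1
4πI² = N·(3j₀)²·(3jₘ)² = 3136/31603
I = +1·√(0.0992311/4π) = 0.08886258

Gaunt coefficient, +0.088863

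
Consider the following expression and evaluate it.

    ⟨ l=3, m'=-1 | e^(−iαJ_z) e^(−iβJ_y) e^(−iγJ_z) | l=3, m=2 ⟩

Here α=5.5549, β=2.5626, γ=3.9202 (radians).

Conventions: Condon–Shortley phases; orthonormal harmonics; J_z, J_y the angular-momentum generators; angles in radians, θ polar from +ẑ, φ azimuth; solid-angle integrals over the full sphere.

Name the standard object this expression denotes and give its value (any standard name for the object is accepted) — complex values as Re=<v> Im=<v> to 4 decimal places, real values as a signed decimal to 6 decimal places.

This is a Wigner D-matrix element — the rotation-matrix element ⟨l m'| R(α,β,γ) |l m⟩ in the angular-momentum basis.
D^3_{-1,2}(5.5549,2.5626,3.9202) = e^{-i·-1·5.5549}·d^3_{-1,2}(2.5626)·e^{-i·2·3.9202}. Compute d first:
With c≡cos(β/2)=0.285470 and s≡sin(β/2)=0.958388, N=[2·24·120·1]^{1/2}=75.894664
The bounds max(0,m−m')=3 and min(l+m,l−m')=4 give 2 terms
  k=3: (−1)^0·75.8947/(12)·0.2855^3·0.9584^3 = +0.129519
  k=4: (−1)^1·75.8947/(24)·0.2855^1·0.9584^5 = -0.729905
d^3_{-1,2}(2.5626) = +0.129519 -0.729905 = -0.600386
Phases: e^{-i·(-1)·5.5549}=+0.746317-0.665591i, e^{-i·(2)·3.9202}=+0.013581-0.999908i ⇒ D=+0.393489+0.453464i

Wigner D-matrix element, Re=0.3935 Im=0.4535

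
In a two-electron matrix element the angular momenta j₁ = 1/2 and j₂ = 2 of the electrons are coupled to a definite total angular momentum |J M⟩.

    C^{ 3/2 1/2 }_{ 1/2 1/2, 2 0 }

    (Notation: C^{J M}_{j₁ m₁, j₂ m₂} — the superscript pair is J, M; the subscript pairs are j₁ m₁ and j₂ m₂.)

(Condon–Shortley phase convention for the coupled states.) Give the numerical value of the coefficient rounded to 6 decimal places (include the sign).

+0.632456

triangle: 1!·0!·3!/5! = 6/120
(j±m)!: 1!·0!·2!·2!·2!·1! = 8
prefactor² = (2J+1)·Δ·N² = 8/5
  k=0: +1/(0!·1!·0!·2!·0!·1!) = 1/2
Σ = 1/2  ⇒  CG² = 8/5·(1/2)² = 2/5
CG = +√(2/5) = +0.632456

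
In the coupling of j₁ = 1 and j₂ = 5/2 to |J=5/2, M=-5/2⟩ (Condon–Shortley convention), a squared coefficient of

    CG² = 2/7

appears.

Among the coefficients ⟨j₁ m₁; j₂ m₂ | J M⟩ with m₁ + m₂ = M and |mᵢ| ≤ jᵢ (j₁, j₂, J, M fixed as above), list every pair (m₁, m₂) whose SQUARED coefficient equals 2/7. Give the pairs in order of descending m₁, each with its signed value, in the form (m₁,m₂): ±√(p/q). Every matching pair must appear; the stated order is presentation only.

Admissible pairs with m₁+m₂ = M = -5/2: (-1,-3/2), (0,-5/2)
  (m₁,m₂)=(0,-5/2): CG² = 5/7, CG = +√(5/7)
  (m₁,m₂)=(-1,-3/2): CG² = 2/7, CG = −√(2/7)   ← matches the target
Pairs with CG² = 2/7: (-1,-3/2): −√(2/7)

(-1,-3/2): −√(2/7)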